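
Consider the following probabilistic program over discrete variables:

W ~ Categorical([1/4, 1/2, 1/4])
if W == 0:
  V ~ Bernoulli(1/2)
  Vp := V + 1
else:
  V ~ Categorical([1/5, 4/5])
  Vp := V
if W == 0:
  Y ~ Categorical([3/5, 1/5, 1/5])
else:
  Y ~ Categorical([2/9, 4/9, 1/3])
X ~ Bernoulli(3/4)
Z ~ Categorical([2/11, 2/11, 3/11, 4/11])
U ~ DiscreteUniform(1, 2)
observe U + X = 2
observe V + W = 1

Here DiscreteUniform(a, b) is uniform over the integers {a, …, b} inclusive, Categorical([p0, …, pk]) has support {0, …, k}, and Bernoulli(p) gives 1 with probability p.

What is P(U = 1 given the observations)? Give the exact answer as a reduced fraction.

P(U = 1 | obs) = 3/4

Enumerate traces; 48 have nonzero weight after conditioning:
  (W=0, V=1, Y=0, X=0, Z=0, U=2) weight 3/1760
  (W=0, V=1, Y=0, X=0, Z=1, U=2) weight 3/1760
  (W=0, V=1, Y=0, X=0, Z=2, U=2) weight 9/3520
  (W=0, V=1, Y=0, X=0, Z=3, U=2) weight 3/880
  (W=0, V=1, Y=0, X=1, Z=0, U=1) weight 9/1760
  (W=0, V=1, Y=0, X=1, Z=1, U=1) weight 9/1760
  (W=0, V=1, Y=0, X=1, Z=2, U=1) weight 27/3520
  (W=0, V=1, Y=0, X=1, Z=3, U=1) weight 9/880
  … 40 more
Group by U:
  weight(U=1) = 27/320
  weight(U=2) = 9/320
Total weight = 27/320 + 9/320 = 9/80
P(U=1 | obs) = 27/320 / 9/80 = 3/4
P(U=2 | obs) = 9/320 / 9/80 = 1/4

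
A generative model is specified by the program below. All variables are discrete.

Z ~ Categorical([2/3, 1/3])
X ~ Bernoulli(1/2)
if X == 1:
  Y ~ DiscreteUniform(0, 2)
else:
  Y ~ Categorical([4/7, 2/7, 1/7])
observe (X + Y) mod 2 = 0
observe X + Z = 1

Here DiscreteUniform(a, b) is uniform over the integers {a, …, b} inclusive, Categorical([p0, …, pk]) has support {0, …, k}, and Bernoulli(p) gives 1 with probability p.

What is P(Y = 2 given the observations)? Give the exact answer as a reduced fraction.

Enumerate traces; 3 have nonzero weight after conditioning:
  (Z=0, X=1, Y=1) weight 1/9
  (Z=1, X=0, Y=0) weight 2/21
  (Z=1, X=0, Y=2) weight 1/42
Group by Y:
  weight(Y=0) = 2/21
  weight(Y=1) = 1/9
  weight(Y=2) = 1/42
Total weight = 2/21 + 1/9 + 1/42 = 29/126
P(Y=0 | obs) = 2/21 / 29/126 = 12/29
P(Y=1 | obs) = 1/9 / 29/126 = 14/29
P(Y=2 | obs) = 1/42 / 29/126 = 3/29

P(Y = 2 | obs) = 3/29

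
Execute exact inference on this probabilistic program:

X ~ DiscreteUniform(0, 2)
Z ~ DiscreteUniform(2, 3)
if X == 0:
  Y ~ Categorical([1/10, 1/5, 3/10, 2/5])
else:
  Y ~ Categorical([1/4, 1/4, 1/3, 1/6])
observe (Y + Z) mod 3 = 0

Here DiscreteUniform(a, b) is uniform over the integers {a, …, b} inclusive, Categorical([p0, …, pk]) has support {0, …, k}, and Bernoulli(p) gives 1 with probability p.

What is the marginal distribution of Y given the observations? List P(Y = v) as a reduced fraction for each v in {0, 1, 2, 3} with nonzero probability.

Enumerate traces; 9 have nonzero weight after conditioning:
  (X=0, Z=2, Y=1) weight 1/30
  (X=0, Z=3, Y=0) weight 1/60
  (X=0, Z=3, Y=3) weight 1/15
  (X=1, Z=2, Y=1) weight 1/24
  (X=1, Z=3, Y=0) weight 1/24
  (X=1, Z=3, Y=3) weight 1/36
  (X=2, Z=2, Y=1) weight 1/24
  (X=2, Z=3, Y=0) weight 1/24
  … 1 more
Group by Y:
  weight(Y=0) = 1/10
  weight(Y=1) = 7/60
  weight(Y=3) = 11/90
Total weight = 1/10 + 7/60 + 11/90 = 61/180
P(Y=0 | obs) = 1/10 / 61/180 = 18/61
P(Y=1 | obs) = 7/60 / 61/180 = 21/61
P(Y=3 | obs) = 11/90 / 61/180 = 22/61

P(Y=0) = 18/61, P(Y=1) = 21/61, P(Y=3) = 22/61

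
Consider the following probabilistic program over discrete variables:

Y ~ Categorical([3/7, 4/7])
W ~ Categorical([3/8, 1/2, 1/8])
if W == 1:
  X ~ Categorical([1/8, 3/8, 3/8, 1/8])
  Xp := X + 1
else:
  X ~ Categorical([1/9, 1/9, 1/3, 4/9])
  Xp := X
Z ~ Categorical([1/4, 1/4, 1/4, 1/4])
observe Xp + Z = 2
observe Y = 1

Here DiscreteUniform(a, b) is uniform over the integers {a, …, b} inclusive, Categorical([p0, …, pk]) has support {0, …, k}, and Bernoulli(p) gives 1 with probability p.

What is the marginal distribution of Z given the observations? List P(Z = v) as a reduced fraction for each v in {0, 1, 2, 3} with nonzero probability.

P(Z=0) = 51/76, P(Z=1) = 17/76, P(Z=2) = 2/19

Enumerate traces; 8 have nonzero weight after conditioning:
  (Y=1, W=0, X=0, Z=2) weight 1/168
  (Y=1, W=0, X=1, Z=1) weight 1/168
  (Y=1, W=0, X=2, Z=0) weight 1/56
  (Y=1, W=1, X=0, Z=1) weight 1/112
  (Y=1, W=1, X=1, Z=0) weight 3/112
  (Y=1, W=2, X=0, Z=2) weight 1/504
  (Y=1, W=2, X=1, Z=1) weight 1/504
  (Y=1, W=2, X=2, Z=0) weight 1/168
Group by Z:
  weight(Z=0) = 17/336
  weight(Z=1) = 17/1008
  weight(Z=2) = 1/126
Total weight = 17/336 + 17/1008 + 1/126 = 19/252
P(Z=0 | obs) = 17/336 / 19/252 = 51/76
P(Z=1 | obs) = 17/1008 / 19/252 = 17/76
P(Z=2 | obs) = 1/126 / 19/252 = 2/19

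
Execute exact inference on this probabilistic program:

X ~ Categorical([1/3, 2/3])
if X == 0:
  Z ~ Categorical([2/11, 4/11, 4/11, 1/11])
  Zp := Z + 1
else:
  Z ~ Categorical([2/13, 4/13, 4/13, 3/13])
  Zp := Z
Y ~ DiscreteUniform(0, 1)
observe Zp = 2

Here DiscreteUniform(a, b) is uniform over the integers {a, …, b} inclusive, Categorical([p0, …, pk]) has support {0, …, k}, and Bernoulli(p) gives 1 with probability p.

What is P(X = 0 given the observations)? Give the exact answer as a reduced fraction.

Enumerate traces; 4 have nonzero weight after conditioning:
  (X=0, Z=1, Y=0) weight 2/33
  (X=0, Z=1, Y=1) weight 2/33
  (X=1, Z=2, Y=0) weight 4/39
  (X=1, Z=2, Y=1) weight 4/39
Group by X:
  weight(X=0) = 4/33
  weight(X=1) = 8/39
Total weight = 4/33 + 8/39 = 140/429
P(X=0 | obs) = 4/33 / 140/429 = 13/35
P(X=1 | obs) = 8/39 / 140/429 = 22/35

P(X = 0 | obs) = 13/35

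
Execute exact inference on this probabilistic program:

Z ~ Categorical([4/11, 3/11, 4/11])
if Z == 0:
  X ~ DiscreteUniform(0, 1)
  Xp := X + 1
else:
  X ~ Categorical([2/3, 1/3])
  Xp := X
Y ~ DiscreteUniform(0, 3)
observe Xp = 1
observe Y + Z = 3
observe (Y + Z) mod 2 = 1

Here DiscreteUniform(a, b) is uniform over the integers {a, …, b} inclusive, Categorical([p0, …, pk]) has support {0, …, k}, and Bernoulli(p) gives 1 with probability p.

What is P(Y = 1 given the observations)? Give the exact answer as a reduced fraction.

Enumerate traces; 3 have nonzero weight after conditioning:
  (Z=0, X=0, Y=3) weight 1/22
  (Z=1, X=1, Y=2) weight 1/44
  (Z=2, X=1, Y=1) weight 1/33
Group by Y:
  weight(Y=1) = 1/33
  weight(Y=2) = 1/44
  weight(Y=3) = 1/22
Total weight = 1/33 + 1/44 + 1/22 = 13/132
P(Y=1 | obs) = 1/33 / 13/132 = 4/13
P(Y=2 | obs) = 1/44 / 13/132 = 3/13
P(Y=3 | obs) = 1/22 / 13/132 = 6/13

P(Y = 1 | obs) = 4/13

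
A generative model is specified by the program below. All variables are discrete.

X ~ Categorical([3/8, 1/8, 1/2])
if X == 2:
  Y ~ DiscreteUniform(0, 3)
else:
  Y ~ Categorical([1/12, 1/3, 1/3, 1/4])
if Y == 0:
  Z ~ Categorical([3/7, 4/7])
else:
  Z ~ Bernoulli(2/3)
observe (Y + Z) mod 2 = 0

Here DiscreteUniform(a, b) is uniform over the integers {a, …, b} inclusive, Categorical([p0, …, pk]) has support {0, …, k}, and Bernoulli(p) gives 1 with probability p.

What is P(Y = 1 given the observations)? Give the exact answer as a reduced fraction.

Enumerate traces; 12 have nonzero weight after conditioning:
  (X=0, Y=0, Z=0) weight 3/224
  (X=0, Y=1, Z=1) weight 1/12
  (X=0, Y=2, Z=0) weight 1/24
  (X=0, Y=3, Z=1) weight 1/16
  (X=1, Y=0, Z=0) weight 1/224
  (X=1, Y=1, Z=1) weight 1/36
  (X=1, Y=2, Z=0) weight 1/72
  (X=1, Y=3, Z=1) weight 1/48
  … 4 more
Group by Y:
  weight(Y=0) = 1/14
  weight(Y=1) = 7/36
  weight(Y=2) = 7/72
  weight(Y=3) = 1/6
Total weight = 1/14 + 7/36 + 7/72 + 1/6 = 89/168
P(Y=0 | obs) = 1/14 / 89/168 = 12/89
P(Y=1 | obs) = 7/36 / 89/168 = 98/267
P(Y=2 | obs) = 7/72 / 89/168 = 49/267
P(Y=3 | obs) = 1/6 / 89/168 = 28/89

P(Y = 1 | obs) = 98/267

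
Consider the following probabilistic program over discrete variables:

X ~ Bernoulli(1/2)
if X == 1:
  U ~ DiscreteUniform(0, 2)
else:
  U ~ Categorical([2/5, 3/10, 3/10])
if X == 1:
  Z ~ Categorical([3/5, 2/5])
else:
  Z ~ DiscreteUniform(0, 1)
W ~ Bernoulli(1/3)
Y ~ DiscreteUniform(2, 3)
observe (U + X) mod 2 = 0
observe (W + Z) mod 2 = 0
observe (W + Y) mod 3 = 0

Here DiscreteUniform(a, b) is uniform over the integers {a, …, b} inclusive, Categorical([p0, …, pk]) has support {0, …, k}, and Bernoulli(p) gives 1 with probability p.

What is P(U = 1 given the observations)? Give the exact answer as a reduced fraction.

P(U = 1 | obs) = 32/95

Enumerate traces; 6 have nonzero weight after conditioning:
  (X=0, U=0, Z=0, W=0, Y=3) weight 1/30
  (X=0, U=0, Z=1, W=1, Y=2) weight 1/60
  (X=0, U=2, Z=0, W=0, Y=3) weight 1/40
  (X=0, U=2, Z=1, W=1, Y=2) weight 1/80
  (X=1, U=1, Z=0, W=0, Y=3) weight 1/30
  (X=1, U=1, Z=1, W=1, Y=2) weight 1/90
Group by U:
  weight(U=0) = 1/20
  weight(U=1) = 2/45
  weight(U=2) = 3/80
Total weight = 1/20 + 2/45 + 3/80 = 19/144
P(U=0 | obs) = 1/20 / 19/144 = 36/95
P(U=1 | obs) = 2/45 / 19/144 = 32/95
P(U=2 | obs) = 3/80 / 19/144 = 27/95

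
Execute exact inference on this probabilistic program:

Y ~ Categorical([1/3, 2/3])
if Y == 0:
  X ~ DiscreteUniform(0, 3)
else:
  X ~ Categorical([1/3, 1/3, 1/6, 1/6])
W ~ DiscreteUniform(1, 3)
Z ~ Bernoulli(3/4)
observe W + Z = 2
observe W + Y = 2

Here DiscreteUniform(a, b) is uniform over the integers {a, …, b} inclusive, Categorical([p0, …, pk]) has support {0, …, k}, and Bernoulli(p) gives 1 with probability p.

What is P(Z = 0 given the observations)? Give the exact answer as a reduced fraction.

Enumerate traces; 8 have nonzero weight after conditioning:
  (Y=0, X=0, W=2, Z=0) weight 1/144
  (Y=0, X=1, W=2, Z=0) weight 1/144
  (Y=0, X=2, W=2, Z=0) weight 1/144
  (Y=0, X=3, W=2, Z=0) weight 1/144
  (Y=1, X=0, W=1, Z=1) weight 1/18
  (Y=1, X=1, W=1, Z=1) weight 1/18
  (Y=1, X=2, W=1, Z=1) weight 1/36
  (Y=1, X=3, W=1, Z=1) weight 1/36
Group by Z:
  weight(Z=0) = 1/36
  weight(Z=1) = 1/6
Total weight = 1/36 + 1/6 = 7/36
P(Z=0 | obs) = 1/36 / 7/36 = 1/7
P(Z=1 | obs) = 1/6 / 7/36 = 6/7

P(Z = 0 | obs) = 1/7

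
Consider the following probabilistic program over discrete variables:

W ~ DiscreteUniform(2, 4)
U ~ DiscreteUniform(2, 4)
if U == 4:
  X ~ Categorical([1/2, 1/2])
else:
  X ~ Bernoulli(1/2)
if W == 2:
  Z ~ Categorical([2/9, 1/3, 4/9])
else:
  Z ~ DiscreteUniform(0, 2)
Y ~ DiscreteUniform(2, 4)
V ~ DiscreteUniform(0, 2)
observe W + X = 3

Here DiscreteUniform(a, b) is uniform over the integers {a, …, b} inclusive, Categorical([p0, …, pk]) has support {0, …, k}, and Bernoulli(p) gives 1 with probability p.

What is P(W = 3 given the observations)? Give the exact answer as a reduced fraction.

P(W = 3 | obs) = 1/2

Enumerate traces; 162 have nonzero weight after conditioning:
  (W=2, U=2, X=1, Z=0, Y=2, V=0) weight 1/729
  (W=2, U=2, X=1, Z=0, Y=2, V=1) weight 1/729
  (W=2, U=2, X=1, Z=0, Y=2, V=2) weight 1/729
  (W=2, U=2, X=1, Z=0, Y=3, V=0) weight 1/729
  (W=2, U=2, X=1, Z=0, Y=3, V=1) weight 1/729
  (W=2, U=2, X=1, Z=0, Y=3, V=2) weight 1/729
  (W=2, U=2, X=1, Z=0, Y=4, V=0) weight 1/729
  (W=2, U=2, X=1, Z=0, Y=4, V=1) weight 1/729
  (W=3, U=2, X=0, Z=0, Y=2, V=0) weight 1/486
  … 153 more
Group by W:
  weight(W=2) = 1/6
  weight(W=3) = 1/6
Total weight = 1/6 + 1/6 = 1/3
P(W=2 | obs) = 1/6 / 1/3 = 1/2
P(W=3 | obs) = 1/6 / 1/3 = 1/2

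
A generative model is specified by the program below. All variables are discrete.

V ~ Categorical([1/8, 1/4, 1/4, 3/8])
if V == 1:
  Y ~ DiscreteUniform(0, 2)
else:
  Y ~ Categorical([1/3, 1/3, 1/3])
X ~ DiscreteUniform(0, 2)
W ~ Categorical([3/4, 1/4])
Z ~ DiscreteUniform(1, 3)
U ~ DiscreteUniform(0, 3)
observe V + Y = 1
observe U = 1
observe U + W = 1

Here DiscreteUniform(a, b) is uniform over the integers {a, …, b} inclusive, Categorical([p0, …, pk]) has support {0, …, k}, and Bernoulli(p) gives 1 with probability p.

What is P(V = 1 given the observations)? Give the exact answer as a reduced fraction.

Enumerate traces; 18 have nonzero weight after conditioning:
  (V=0, Y=1, X=0, W=0, Z=1, U=1) weight 1/1152
  (V=0, Y=1, X=0, W=0, Z=2, U=1) weight 1/1152
  (V=0, Y=1, X=0, W=0, Z=3, U=1) weight 1/1152
  (V=0, Y=1, X=1, W=0, Z=1, U=1) weight 1/1152
  (V=0, Y=1, X=1, W=0, Z=2, U=1) weight 1/1152
  (V=0, Y=1, X=1, W=0, Z=3, U=1) weight 1/1152
  (V=0, Y=1, X=2, W=0, Z=1, U=1) weight 1/1152
  (V=0, Y=1, X=2, W=0, Z=2, U=1) weight 1/1152
  (V=1, Y=0, X=0, W=0, Z=1, U=1) weight 1/576
  … 9 more
Group by V:
  weight(V=0) = 1/128
  weight(V=1) = 1/64
Total weight = 1/128 + 1/64 = 3/128
P(V=0 | obs) = 1/128 / 3/128 = 1/3
P(V=1 | obs) = 1/64 / 3/128 = 2/3

P(V = 1 | obs) = 2/3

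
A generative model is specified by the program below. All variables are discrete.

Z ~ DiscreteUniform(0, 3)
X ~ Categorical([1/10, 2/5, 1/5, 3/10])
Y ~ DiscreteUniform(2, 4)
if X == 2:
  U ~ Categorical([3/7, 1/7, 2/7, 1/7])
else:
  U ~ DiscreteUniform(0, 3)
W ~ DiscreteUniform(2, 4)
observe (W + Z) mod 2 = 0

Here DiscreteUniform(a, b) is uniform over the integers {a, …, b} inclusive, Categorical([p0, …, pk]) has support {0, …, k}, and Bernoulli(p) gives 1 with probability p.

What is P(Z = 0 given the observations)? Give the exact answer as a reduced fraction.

P(Z = 0 | obs) = 1/3

Enumerate traces; 288 have nonzero weight after conditioning:
  (Z=0, X=0, Y=2, U=0, W=2) weight 1/1440
  (Z=0, X=0, Y=2, U=0, W=4) weight 1/1440
  (Z=0, X=0, Y=2, U=1, W=2) weight 1/1440
  (Z=0, X=0, Y=2, U=1, W=4) weight 1/1440
  (Z=0, X=0, Y=2, U=2, W=2) weight 1/1440
  (Z=0, X=0, Y=2, U=2, W=4) weight 1/1440
  (Z=0, X=0, Y=2, U=3, W=2) weight 1/1440
  (Z=0, X=0, Y=2, U=3, W=4) weight 1/1440
  (Z=1, X=0, Y=2, U=0, W=3) weight 1/1440
  (Z=2, X=0, Y=2, U=0, W=2) weight 1/1440
  … 278 more
Group by Z:
  weight(Z=0) = 1/6
  weight(Z=1) = 1/12
  weight(Z=2) = 1/6
  weight(Z=3) = 1/12
Total weight = 1/6 + 1/12 + 1/6 + 1/12 = 1/2
P(Z=0 | obs) = 1/6 / 1/2 = 1/3
P(Z=1 | obs) = 1/12 / 1/2 = 1/6
P(Z=2 | obs) = 1/6 / 1/2 = 1/3
P(Z=3 | obs) = 1/12 / 1/2 = 1/6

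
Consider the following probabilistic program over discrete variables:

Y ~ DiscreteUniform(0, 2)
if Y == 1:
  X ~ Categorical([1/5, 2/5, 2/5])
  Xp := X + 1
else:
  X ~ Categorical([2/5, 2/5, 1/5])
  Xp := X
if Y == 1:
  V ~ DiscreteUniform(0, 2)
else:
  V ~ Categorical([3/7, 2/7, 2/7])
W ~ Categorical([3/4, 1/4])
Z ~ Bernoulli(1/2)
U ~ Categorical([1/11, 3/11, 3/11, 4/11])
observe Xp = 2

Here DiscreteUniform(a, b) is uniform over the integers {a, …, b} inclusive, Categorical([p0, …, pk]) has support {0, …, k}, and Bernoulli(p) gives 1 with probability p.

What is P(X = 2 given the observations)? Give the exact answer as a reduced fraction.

P(X = 2 | obs) = 1/2

Enumerate traces; 144 have nonzero weight after conditioning:
  (Y=0, X=2, V=0, W=0, Z=0, U=0) weight 3/3080
  (Y=0, X=2, V=0, W=0, Z=0, U=1) weight 9/3080
  (Y=0, X=2, V=0, W=0, Z=0, U=2) weight 9/3080
  (Y=0, X=2, V=0, W=0, Z=0, U=3) weight 3/770
  (Y=0, X=2, V=0, W=0, Z=1, U=0) weight 3/3080
  (Y=0, X=2, V=0, W=0, Z=1, U=1) weight 9/3080
  (Y=0, X=2, V=0, W=0, Z=1, U=2) weight 9/3080
  (Y=0, X=2, V=0, W=0, Z=1, U=3) weight 3/770
  (Y=1, X=1, V=0, W=0, Z=0, U=0) weight 1/660
  … 135 more
Group by X:
  weight(X=1) = 2/15
  weight(X=2) = 2/15
Total weight = 2/15 + 2/15 = 4/15
P(X=1 | obs) = 2/15 / 4/15 = 1/2
P(X=2 | obs) = 2/15 / 4/15 = 1/2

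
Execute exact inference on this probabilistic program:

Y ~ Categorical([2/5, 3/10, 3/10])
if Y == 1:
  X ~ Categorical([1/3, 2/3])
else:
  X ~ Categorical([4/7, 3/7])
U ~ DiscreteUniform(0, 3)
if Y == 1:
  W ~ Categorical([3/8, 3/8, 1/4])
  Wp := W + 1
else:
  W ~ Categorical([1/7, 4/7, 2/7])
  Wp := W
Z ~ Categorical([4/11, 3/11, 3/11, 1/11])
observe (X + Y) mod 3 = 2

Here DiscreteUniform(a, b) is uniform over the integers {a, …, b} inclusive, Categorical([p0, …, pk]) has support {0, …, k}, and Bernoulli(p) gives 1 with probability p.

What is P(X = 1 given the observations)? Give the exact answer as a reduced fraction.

Enumerate traces; 96 have nonzero weight after conditioning:
  (Y=1, X=1, U=0, W=0, Z=0) weight 3/440
  (Y=1, X=1, U=0, W=0, Z=1) weight 9/1760
  (Y=1, X=1, U=0, W=0, Z=2) weight 9/1760
  (Y=1, X=1, U=0, W=0, Z=3) weight 3/1760
  (Y=1, X=1, U=0, W=1, Z=0) weight 3/440
  (Y=1, X=1, U=0, W=1, Z=1) weight 9/1760
  (Y=1, X=1, U=0, W=1, Z=2) weight 9/1760
  (Y=1, X=1, U=0, W=1, Z=3) weight 3/1760
  (Y=2, X=0, U=0, W=0, Z=0) weight 6/2695
  … 87 more
Group by X:
  weight(X=0) = 6/35
  weight(X=1) = 1/5
Total weight = 6/35 + 1/5 = 13/35
P(X=0 | obs) = 6/35 / 13/35 = 6/13
P(X=1 | obs) = 1/5 / 13/35 = 7/13

P(X = 1 | obs) = 7/13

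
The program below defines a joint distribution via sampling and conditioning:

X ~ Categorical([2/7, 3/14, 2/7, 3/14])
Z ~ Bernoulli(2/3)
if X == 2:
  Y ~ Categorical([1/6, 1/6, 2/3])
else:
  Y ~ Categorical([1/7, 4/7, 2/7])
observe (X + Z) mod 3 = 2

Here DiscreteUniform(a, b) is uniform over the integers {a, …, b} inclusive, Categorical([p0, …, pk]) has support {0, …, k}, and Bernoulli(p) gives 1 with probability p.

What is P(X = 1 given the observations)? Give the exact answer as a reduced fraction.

Enumerate traces; 6 have nonzero weight after conditioning:
  (X=1, Z=1, Y=0) weight 1/49
  (X=1, Z=1, Y=1) weight 4/49
  (X=1, Z=1, Y=2) weight 2/49
  (X=2, Z=0, Y=0) weight 1/63
  (X=2, Z=0, Y=1) weight 1/63
  (X=2, Z=0, Y=2) weight 4/63
Group by X:
  weight(X=1) = 1/7
  weight(X=2) = 2/21
Total weight = 1/7 + 2/21 = 5/21
P(X=1 | obs) = 1/7 / 5/21 = 3/5
P(X=2 | obs) = 2/21 / 5/21 = 2/5

P(X = 1 | obs) = 3/5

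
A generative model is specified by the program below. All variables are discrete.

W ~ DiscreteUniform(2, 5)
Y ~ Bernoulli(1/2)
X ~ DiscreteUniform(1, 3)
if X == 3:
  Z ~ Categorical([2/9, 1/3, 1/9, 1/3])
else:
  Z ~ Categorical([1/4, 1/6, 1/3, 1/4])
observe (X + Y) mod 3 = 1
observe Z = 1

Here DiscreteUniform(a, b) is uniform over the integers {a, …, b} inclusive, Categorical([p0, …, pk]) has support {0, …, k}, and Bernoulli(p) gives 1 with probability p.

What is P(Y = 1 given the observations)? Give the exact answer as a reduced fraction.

Enumerate traces; 8 have nonzero weight after conditioning:
  (W=2, Y=0, X=1, Z=1) weight 1/144
  (W=2, Y=1, X=3, Z=1) weight 1/72
  (W=3, Y=0, X=1, Z=1) weight 1/144
  (W=3, Y=1, X=3, Z=1) weight 1/72
  (W=4, Y=0, X=1, Z=1) weight 1/144
  (W=4, Y=1, X=3, Z=1) weight 1/72
  (W=5, Y=0, X=1, Z=1) weight 1/144
  (W=5, Y=1, X=3, Z=1) weight 1/72
Group by Y:
  weight(Y=0) = 1/36
  weight(Y=1) = 1/18
Total weight = 1/36 + 1/18 = 1/12
P(Y=0 | obs) = 1/36 / 1/12 = 1/3
P(Y=1 | obs) = 1/18 / 1/12 = 2/3

P(Y = 1 | obs) = 2/3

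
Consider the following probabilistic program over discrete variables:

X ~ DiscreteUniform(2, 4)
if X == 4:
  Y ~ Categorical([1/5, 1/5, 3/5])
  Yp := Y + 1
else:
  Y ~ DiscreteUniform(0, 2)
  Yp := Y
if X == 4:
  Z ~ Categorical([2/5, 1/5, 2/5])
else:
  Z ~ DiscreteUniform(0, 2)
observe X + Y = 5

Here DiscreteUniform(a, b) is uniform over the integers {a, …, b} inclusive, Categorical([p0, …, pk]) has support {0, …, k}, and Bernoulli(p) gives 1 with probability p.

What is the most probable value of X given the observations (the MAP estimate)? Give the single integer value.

argmax_v P(X = v | obs) = 3

Enumerate traces; 6 have nonzero weight after conditioning:
  (X=3, Y=2, Z=0) weight 1/27
  (X=3, Y=2, Z=1) weight 1/27
  (X=3, Y=2, Z=2) weight 1/27
  (X=4, Y=1, Z=0) weight 2/75
  (X=4, Y=1, Z=1) weight 1/75
  (X=4, Y=1, Z=2) weight 2/75
Group by X:
  weight(X=3) = 1/9
  weight(X=4) = 1/15
Total weight = 1/9 + 1/15 = 8/45
P(X=3 | obs) = 1/9 / 8/45 = 5/8
P(X=4 | obs) = 1/15 / 8/45 = 3/8
argmax = 3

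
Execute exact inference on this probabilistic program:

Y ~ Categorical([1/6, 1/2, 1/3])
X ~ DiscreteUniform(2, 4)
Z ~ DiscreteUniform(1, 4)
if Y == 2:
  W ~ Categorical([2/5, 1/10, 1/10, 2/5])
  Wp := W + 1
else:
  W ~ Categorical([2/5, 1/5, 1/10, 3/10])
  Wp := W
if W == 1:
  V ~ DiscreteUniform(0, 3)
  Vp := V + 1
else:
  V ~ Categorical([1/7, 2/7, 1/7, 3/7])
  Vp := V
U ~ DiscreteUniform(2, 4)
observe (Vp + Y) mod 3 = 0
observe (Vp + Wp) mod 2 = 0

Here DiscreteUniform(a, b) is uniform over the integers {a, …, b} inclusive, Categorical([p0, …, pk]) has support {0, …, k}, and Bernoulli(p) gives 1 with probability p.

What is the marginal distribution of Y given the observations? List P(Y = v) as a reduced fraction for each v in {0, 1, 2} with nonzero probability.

P(Y=0) = 5/16, P(Y=1) = 15/56, P(Y=2) = 47/112

Enumerate traces; 324 have nonzero weight after conditioning:
  (Y=0, X=2, Z=1, W=0, V=0, U=2) weight 1/3780
  (Y=0, X=2, Z=1, W=0, V=0, U=3) weight 1/3780
  (Y=0, X=2, Z=1, W=0, V=0, U=4) weight 1/3780
  (Y=0, X=2, Z=1, W=1, V=2, U=2) weight 1/4320
  (Y=0, X=2, Z=1, W=1, V=2, U=3) weight 1/4320
  (Y=0, X=2, Z=1, W=1, V=2, U=4) weight 1/4320
  (Y=0, X=2, Z=1, W=2, V=0, U=2) weight 1/15120
  (Y=0, X=2, Z=1, W=2, V=0, U=3) weight 1/15120
  (Y=1, X=2, Z=1, W=0, V=2, U=2) weight 1/1260
  (Y=2, X=2, Z=1, W=0, V=1, U=2) weight 1/945
  … 314 more
Group by Y:
  weight(Y=0) = 1/24
  weight(Y=1) = 1/28
  weight(Y=2) = 47/840
Total weight = 1/24 + 1/28 + 47/840 = 2/15
P(Y=0 | obs) = 1/24 / 2/15 = 5/16
P(Y=1 | obs) = 1/28 / 2/15 = 15/56
P(Y=2 | obs) = 47/840 / 2/15 = 47/112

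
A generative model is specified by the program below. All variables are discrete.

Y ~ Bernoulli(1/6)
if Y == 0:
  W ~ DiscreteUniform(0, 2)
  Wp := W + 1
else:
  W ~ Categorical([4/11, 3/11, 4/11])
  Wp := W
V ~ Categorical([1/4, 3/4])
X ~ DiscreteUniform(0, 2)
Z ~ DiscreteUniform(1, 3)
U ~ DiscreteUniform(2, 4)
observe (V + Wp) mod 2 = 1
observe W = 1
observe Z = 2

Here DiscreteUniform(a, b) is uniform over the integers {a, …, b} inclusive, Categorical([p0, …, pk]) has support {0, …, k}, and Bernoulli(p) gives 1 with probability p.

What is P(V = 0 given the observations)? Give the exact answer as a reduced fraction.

Enumerate traces; 18 have nonzero weight after conditioning:
  (Y=0, W=1, V=1, X=0, Z=2, U=2) weight 5/648
  (Y=0, W=1, V=1, X=0, Z=2, U=3) weight 5/648
  (Y=0, W=1, V=1, X=0, Z=2, U=4) weight 5/648
  (Y=0, W=1, V=1, X=1, Z=2, U=2) weight 5/648
  (Y=0, W=1, V=1, X=1, Z=2, U=3) weight 5/648
  (Y=0, W=1, V=1, X=1, Z=2, U=4) weight 5/648
  (Y=0, W=1, V=1, X=2, Z=2, U=2) weight 5/648
  (Y=0, W=1, V=1, X=2, Z=2, U=3) weight 5/648
  (Y=1, W=1, V=0, X=0, Z=2, U=2) weight 1/2376
  … 9 more
Group by V:
  weight(V=0) = 1/264
  weight(V=1) = 5/72
Total weight = 1/264 + 5/72 = 29/396
P(V=0 | obs) = 1/264 / 29/396 = 3/58
P(V=1 | obs) = 5/72 / 29/396 = 55/58

P(V = 0 | obs) = 3/58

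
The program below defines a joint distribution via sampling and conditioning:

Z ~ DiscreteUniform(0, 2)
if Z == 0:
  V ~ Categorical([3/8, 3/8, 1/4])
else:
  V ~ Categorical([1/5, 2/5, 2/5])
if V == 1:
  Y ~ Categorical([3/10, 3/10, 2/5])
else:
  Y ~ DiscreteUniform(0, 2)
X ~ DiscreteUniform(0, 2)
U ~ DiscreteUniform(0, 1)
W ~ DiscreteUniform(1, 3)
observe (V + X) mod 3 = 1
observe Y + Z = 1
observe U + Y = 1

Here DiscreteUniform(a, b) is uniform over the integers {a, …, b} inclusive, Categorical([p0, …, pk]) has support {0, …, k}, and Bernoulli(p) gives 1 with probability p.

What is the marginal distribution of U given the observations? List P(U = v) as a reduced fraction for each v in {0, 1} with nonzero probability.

P(U=0) = 385/769, P(U=1) = 384/769

Enumerate traces; 18 have nonzero weight after conditioning:
  (Z=0, V=0, Y=1, X=1, U=0, W=1) weight 1/432
  (Z=0, V=0, Y=1, X=1, U=0, W=2) weight 1/432
  (Z=0, V=0, Y=1, X=1, U=0, W=3) weight 1/432
  (Z=0, V=1, Y=1, X=0, U=0, W=1) weight 1/480
  (Z=0, V=1, Y=1, X=0, U=0, W=2) weight 1/480
  (Z=0, V=1, Y=1, X=0, U=0, W=3) weight 1/480
  (Z=0, V=2, Y=1, X=2, U=0, W=1) weight 1/648
  (Z=0, V=2, Y=1, X=2, U=0, W=2) weight 1/648
  (Z=1, V=0, Y=0, X=1, U=1, W=1) weight 1/810
  … 9 more
Group by U:
  weight(U=0) = 77/4320
  weight(U=1) = 4/225
Total weight = 77/4320 + 4/225 = 769/21600
P(U=0 | obs) = 77/4320 / 769/21600 = 385/769
P(U=1 | obs) = 4/225 / 769/21600 = 384/769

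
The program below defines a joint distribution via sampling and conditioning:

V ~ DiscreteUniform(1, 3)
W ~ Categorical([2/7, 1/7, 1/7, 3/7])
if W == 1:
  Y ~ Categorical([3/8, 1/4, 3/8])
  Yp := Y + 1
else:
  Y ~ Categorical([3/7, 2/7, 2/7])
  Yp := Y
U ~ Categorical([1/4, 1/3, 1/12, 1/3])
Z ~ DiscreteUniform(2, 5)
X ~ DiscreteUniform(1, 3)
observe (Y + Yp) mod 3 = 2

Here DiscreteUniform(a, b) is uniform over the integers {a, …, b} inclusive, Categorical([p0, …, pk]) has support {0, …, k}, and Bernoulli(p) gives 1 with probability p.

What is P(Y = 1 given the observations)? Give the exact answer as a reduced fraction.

P(Y = 1 | obs) = 32/39

Enumerate traces; 576 have nonzero weight after conditioning:
  (V=1, W=0, Y=1, U=0, Z=2, X=1) weight 1/1764
  (V=1, W=0, Y=1, U=0, Z=2, X=2) weight 1/1764
  (V=1, W=0, Y=1, U=0, Z=2, X=3) weight 1/1764
  (V=1, W=0, Y=1, U=0, Z=3, X=1) weight 1/1764
  (V=1, W=0, Y=1, U=0, Z=3, X=2) weight 1/1764
  (V=1, W=0, Y=1, U=0, Z=3, X=3) weight 1/1764
  (V=1, W=0, Y=1, U=0, Z=4, X=1) weight 1/1764
  (V=1, W=0, Y=1, U=0, Z=4, X=2) weight 1/1764
  (V=1, W=1, Y=2, U=0, Z=2, X=1) weight 1/2688
  … 567 more
Group by Y:
  weight(Y=1) = 12/49
  weight(Y=2) = 3/56
Total weight = 12/49 + 3/56 = 117/392
P(Y=1 | obs) = 12/49 / 117/392 = 32/39
P(Y=2 | obs) = 3/56 / 117/392 = 7/39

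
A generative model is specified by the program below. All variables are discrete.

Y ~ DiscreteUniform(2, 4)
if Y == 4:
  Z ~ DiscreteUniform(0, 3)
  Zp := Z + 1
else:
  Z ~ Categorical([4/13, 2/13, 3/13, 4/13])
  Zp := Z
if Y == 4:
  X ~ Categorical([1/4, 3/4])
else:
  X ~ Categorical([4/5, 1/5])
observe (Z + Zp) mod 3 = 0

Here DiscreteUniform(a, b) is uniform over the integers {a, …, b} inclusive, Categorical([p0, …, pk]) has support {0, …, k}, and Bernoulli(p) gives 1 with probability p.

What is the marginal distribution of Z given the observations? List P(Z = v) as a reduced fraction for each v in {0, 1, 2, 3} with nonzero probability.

Enumerate traces; 10 have nonzero weight after conditioning:
  (Y=2, Z=0, X=0) weight 16/195
  (Y=2, Z=0, X=1) weight 4/195
  (Y=2, Z=3, X=0) weight 16/195
  (Y=2, Z=3, X=1) weight 4/195
  (Y=3, Z=0, X=0) weight 16/195
  (Y=3, Z=0, X=1) weight 4/195
  (Y=3, Z=3, X=0) weight 16/195
  (Y=3, Z=3, X=1) weight 4/195
  (Y=4, Z=1, X=0) weight 1/48
  … 1 more
Group by Z:
  weight(Z=0) = 8/39
  weight(Z=1) = 1/12
  weight(Z=3) = 8/39
Total weight = 8/39 + 1/12 + 8/39 = 77/156
P(Z=0 | obs) = 8/39 / 77/156 = 32/77
P(Z=1 | obs) = 1/12 / 77/156 = 13/77
P(Z=3 | obs) = 8/39 / 77/156 = 32/77

P(Z=0) = 32/77, P(Z=1) = 13/77, P(Z=3) = 32/77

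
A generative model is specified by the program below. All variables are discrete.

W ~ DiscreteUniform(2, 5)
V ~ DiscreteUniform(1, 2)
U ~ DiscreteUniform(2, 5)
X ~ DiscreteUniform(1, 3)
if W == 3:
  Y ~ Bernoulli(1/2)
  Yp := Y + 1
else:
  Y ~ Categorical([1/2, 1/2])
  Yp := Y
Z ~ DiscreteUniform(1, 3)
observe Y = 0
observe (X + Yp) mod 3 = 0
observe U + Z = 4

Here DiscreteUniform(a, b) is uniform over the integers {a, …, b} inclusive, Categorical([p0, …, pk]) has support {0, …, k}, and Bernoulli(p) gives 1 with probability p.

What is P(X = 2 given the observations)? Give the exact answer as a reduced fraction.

P(X = 2 | obs) = 1/4

Enumerate traces; 16 have nonzero weight after conditioning:
  (W=2, V=1, U=2, X=3, Y=0, Z=2) weight 1/576
  (W=2, V=1, U=3, X=3, Y=0, Z=1) weight 1/576
  (W=2, V=2, U=2, X=3, Y=0, Z=2) weight 1/576
  (W=2, V=2, U=3, X=3, Y=0, Z=1) weight 1/576
  (W=3, V=1, U=2, X=2, Y=0, Z=2) weight 1/576
  (W=3, V=1, U=3, X=2, Y=0, Z=1) weight 1/576
  (W=3, V=2, U=2, X=2, Y=0, Z=2) weight 1/576
  (W=3, V=2, U=3, X=2, Y=0, Z=1) weight 1/576
  … 8 more
Group by X:
  weight(X=2) = 1/144
  weight(X=3) = 1/48
Total weight = 1/144 + 1/48 = 1/36
P(X=2 | obs) = 1/144 / 1/36 = 1/4
P(X=3 | obs) = 1/48 / 1/36 = 3/4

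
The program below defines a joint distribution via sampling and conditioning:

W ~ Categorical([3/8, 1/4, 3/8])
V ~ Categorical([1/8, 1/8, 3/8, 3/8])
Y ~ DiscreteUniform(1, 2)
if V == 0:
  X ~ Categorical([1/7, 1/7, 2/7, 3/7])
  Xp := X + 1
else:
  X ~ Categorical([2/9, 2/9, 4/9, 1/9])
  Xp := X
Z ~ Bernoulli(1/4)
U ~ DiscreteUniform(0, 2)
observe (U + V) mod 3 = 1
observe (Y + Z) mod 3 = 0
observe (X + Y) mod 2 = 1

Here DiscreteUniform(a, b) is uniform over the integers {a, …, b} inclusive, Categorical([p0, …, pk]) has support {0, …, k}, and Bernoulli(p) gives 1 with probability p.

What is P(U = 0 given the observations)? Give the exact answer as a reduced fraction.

P(U = 0 | obs) = 7/61

Enumerate traces; 24 have nonzero weight after conditioning:
  (W=0, V=0, Y=2, X=1, Z=1, U=1) weight 1/3584
  (W=0, V=0, Y=2, X=3, Z=1, U=1) weight 3/3584
  (W=0, V=1, Y=2, X=1, Z=1, U=0) weight 1/2304
  (W=0, V=1, Y=2, X=3, Z=1, U=0) weight 1/4608
  (W=0, V=2, Y=2, X=1, Z=1, U=2) weight 1/768
  (W=0, V=2, Y=2, X=3, Z=1, U=2) weight 1/1536
  (W=0, V=3, Y=2, X=1, Z=1, U=1) weight 1/768
  (W=0, V=3, Y=2, X=3, Z=1, U=1) weight 1/1536
  … 16 more
Group by U:
  weight(U=0) = 1/576
  weight(U=1) = 11/1344
  weight(U=2) = 1/192
Total weight = 1/576 + 11/1344 + 1/192 = 61/4032
P(U=0 | obs) = 1/576 / 61/4032 = 7/61
P(U=1 | obs) = 11/1344 / 61/4032 = 33/61
P(U=2 | obs) = 1/192 / 61/4032 = 21/61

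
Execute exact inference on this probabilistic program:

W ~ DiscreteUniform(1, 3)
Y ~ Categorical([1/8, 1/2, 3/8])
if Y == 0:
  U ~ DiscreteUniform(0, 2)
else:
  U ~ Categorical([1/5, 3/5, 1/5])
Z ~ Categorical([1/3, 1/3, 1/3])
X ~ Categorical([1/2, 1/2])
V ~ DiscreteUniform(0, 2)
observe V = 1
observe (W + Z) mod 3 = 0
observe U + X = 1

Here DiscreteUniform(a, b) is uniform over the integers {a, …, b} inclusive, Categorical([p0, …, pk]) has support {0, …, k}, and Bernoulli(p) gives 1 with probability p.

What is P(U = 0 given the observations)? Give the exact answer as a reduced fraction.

Enumerate traces; 18 have nonzero weight after conditioning:
  (W=1, Y=0, U=0, Z=2, X=1, V=1) weight 1/1296
  (W=1, Y=0, U=1, Z=2, X=0, V=1) weight 1/1296
  (W=1, Y=1, U=0, Z=2, X=1, V=1) weight 1/540
  (W=1, Y=1, U=1, Z=2, X=0, V=1) weight 1/180
  (W=1, Y=2, U=0, Z=2, X=1, V=1) weight 1/720
  (W=1, Y=2, U=1, Z=2, X=0, V=1) weight 1/240
  (W=2, Y=0, U=0, Z=1, X=1, V=1) weight 1/1296
  (W=2, Y=0, U=1, Z=1, X=0, V=1) weight 1/1296
  … 10 more
Group by U:
  weight(U=0) = 13/1080
  weight(U=1) = 17/540
Total weight = 13/1080 + 17/540 = 47/1080
P(U=0 | obs) = 13/1080 / 47/1080 = 13/47
P(U=1 | obs) = 17/540 / 47/1080 = 34/47

P(U = 0 | obs) = 13/47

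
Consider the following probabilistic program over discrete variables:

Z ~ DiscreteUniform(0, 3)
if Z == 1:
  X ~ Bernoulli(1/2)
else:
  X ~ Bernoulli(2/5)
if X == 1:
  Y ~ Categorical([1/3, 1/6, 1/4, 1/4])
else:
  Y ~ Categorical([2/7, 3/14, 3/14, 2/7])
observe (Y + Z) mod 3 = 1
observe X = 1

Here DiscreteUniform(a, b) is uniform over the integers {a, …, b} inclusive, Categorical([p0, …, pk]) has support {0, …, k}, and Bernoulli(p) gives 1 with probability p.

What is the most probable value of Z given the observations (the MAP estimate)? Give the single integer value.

argmax_v P(Z = v | obs) = 1

Enumerate traces; 5 have nonzero weight after conditioning:
  (Z=0, X=1, Y=1) weight 1/60
  (Z=1, X=1, Y=0) weight 1/24
  (Z=1, X=1, Y=3) weight 1/32
  (Z=2, X=1, Y=2) weight 1/40
  (Z=3, X=1, Y=1) weight 1/60
Group by Z:
  weight(Z=0) = 1/60
  weight(Z=1) = 7/96
  weight(Z=2) = 1/40
  weight(Z=3) = 1/60
Total weight = 1/60 + 7/96 + 1/40 + 1/60 = 21/160
P(Z=0 | obs) = 1/60 / 21/160 = 8/63
P(Z=1 | obs) = 7/96 / 21/160 = 5/9
P(Z=2 | obs) = 1/40 / 21/160 = 4/21
P(Z=3 | obs) = 1/60 / 21/160 = 8/63
argmax = 1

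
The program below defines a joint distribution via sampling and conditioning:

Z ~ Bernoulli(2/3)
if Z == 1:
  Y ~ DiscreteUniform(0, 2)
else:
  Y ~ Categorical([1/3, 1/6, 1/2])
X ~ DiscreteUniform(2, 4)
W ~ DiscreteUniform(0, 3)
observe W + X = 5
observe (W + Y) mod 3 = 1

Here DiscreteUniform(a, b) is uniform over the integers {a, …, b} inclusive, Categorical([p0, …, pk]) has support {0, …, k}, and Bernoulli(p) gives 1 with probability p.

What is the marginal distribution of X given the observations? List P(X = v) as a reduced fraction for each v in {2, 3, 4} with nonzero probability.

P(X=2) = 5/18, P(X=3) = 7/18, P(X=4) = 1/3

Enumerate traces; 6 have nonzero weight after conditioning:
  (Z=0, Y=0, X=4, W=1) weight 1/108
  (Z=0, Y=1, X=2, W=3) weight 1/216
  (Z=0, Y=2, X=3, W=2) weight 1/72
  (Z=1, Y=0, X=4, W=1) weight 1/54
  (Z=1, Y=1, X=2, W=3) weight 1/54
  (Z=1, Y=2, X=3, W=2) weight 1/54
Group by X:
  weight(X=2) = 5/216
  weight(X=3) = 7/216
  weight(X=4) = 1/36
Total weight = 5/216 + 7/216 + 1/36 = 1/12
P(X=2 | obs) = 5/216 / 1/12 = 5/18
P(X=3 | obs) = 7/216 / 1/12 = 7/18
P(X=4 | obs) = 1/36 / 1/12 = 1/3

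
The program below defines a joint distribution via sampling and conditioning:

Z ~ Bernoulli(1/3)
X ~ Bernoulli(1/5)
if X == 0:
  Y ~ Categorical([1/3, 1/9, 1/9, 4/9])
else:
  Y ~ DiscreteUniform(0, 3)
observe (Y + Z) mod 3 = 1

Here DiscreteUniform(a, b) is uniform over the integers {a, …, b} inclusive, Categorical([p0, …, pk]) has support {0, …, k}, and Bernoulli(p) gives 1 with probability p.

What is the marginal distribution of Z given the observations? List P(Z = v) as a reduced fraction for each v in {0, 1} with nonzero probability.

Enumerate traces; 6 have nonzero weight after conditioning:
  (Z=0, X=0, Y=1) weight 8/135
  (Z=0, X=1, Y=1) weight 1/30
  (Z=1, X=0, Y=0) weight 4/45
  (Z=1, X=0, Y=3) weight 16/135
  (Z=1, X=1, Y=0) weight 1/60
  (Z=1, X=1, Y=3) weight 1/60
Group by Z:
  weight(Z=0) = 5/54
  weight(Z=1) = 13/54
Total weight = 5/54 + 13/54 = 1/3
P(Z=0 | obs) = 5/54 / 1/3 = 5/18
P(Z=1 | obs) = 13/54 / 1/3 = 13/18

P(Z=0) = 5/18, P(Z=1) = 13/18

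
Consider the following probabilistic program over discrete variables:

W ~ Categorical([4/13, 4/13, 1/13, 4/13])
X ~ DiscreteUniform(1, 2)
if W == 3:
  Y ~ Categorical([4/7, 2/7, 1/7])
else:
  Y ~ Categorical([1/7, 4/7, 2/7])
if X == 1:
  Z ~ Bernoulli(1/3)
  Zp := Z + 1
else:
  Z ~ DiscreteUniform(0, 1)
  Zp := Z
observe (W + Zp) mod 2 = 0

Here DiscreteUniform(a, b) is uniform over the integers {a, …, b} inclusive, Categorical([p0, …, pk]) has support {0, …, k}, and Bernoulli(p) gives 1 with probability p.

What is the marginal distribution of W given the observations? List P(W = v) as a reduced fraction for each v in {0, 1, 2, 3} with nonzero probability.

P(W=0) = 20/81, P(W=1) = 28/81, P(W=2) = 5/81, P(W=3) = 28/81

Enumerate traces; 24 have nonzero weight after conditioning:
  (W=0, X=1, Y=0, Z=1) weight 2/273
  (W=0, X=1, Y=1, Z=1) weight 8/273
  (W=0, X=1, Y=2, Z=1) weight 4/273
  (W=0, X=2, Y=0, Z=0) weight 1/91
  (W=0, X=2, Y=1, Z=0) weight 4/91
  (W=0, X=2, Y=2, Z=0) weight 2/91
  (W=1, X=1, Y=0, Z=0) weight 4/273
  (W=1, X=1, Y=1, Z=0) weight 16/273
  (W=2, X=1, Y=0, Z=1) weight 1/546
  (W=3, X=1, Y=0, Z=0) weight 16/273
  … 14 more
Group by W:
  weight(W=0) = 5/39
  weight(W=1) = 7/39
  weight(W=2) = 5/156
  weight(W=3) = 7/39
Total weight = 5/39 + 7/39 + 5/156 + 7/39 = 27/52
P(W=0 | obs) = 5/39 / 27/52 = 20/81
P(W=1 | obs) = 7/39 / 27/52 = 28/81
P(W=2 | obs) = 5/156 / 27/52 = 5/81
P(W=3 | obs) = 7/39 / 27/52 = 28/81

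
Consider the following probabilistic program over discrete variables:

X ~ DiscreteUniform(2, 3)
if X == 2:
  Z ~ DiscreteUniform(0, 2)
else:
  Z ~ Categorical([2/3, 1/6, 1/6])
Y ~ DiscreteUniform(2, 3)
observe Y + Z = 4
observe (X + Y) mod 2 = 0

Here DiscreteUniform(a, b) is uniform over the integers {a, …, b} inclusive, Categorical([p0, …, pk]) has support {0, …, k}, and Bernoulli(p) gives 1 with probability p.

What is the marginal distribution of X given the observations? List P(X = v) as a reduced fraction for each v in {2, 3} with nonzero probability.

P(X=2) = 2/3, P(X=3) = 1/3

Enumerate traces; 2 have nonzero weight after conditioning:
  (X=2, Z=2, Y=2) weight 1/12
  (X=3, Z=1, Y=3) weight 1/24
Group by X:
  weight(X=2) = 1/12
  weight(X=3) = 1/24
Total weight = 1/12 + 1/24 = 1/8
P(X=2 | obs) = 1/12 / 1/8 = 2/3
P(X=3 | obs) = 1/24 / 1/8 = 1/3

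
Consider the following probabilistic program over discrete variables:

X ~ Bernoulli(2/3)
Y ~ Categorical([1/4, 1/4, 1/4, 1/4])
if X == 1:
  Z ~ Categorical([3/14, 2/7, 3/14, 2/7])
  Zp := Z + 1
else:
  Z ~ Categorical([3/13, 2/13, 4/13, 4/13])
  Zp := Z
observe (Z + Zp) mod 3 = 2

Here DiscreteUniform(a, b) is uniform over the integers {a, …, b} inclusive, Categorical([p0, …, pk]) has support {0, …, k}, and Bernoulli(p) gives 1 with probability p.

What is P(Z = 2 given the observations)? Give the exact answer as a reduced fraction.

P(Z = 2 | obs) = 39/53

Enumerate traces; 8 have nonzero weight after conditioning:
  (X=0, Y=0, Z=1) weight 1/78
  (X=0, Y=1, Z=1) weight 1/78
  (X=0, Y=2, Z=1) weight 1/78
  (X=0, Y=3, Z=1) weight 1/78
  (X=1, Y=0, Z=2) weight 1/28
  (X=1, Y=1, Z=2) weight 1/28
  (X=1, Y=2, Z=2) weight 1/28
  (X=1, Y=3, Z=2) weight 1/28
Group by Z:
  weight(Z=1) = 2/39
  weight(Z=2) = 1/7
Total weight = 2/39 + 1/7 = 53/273
P(Z=1 | obs) = 2/39 / 53/273 = 14/53
P(Z=2 | obs) = 1/7 / 53/273 = 39/53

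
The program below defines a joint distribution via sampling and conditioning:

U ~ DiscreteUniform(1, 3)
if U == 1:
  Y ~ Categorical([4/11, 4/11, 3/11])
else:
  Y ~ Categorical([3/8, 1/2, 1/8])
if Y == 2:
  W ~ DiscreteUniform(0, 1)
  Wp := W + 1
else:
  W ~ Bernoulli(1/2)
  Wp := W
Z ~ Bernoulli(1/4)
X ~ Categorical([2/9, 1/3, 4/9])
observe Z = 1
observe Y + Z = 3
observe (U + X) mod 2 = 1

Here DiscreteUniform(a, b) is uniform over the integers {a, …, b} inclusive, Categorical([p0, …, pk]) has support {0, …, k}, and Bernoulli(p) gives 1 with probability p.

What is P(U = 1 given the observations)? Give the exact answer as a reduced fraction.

P(U = 1 | obs) = 16/27

Enumerate traces; 10 have nonzero weight after conditioning:
  (U=1, Y=2, W=0, Z=1, X=0) weight 1/396
  (U=1, Y=2, W=0, Z=1, X=2) weight 1/198
  (U=1, Y=2, W=1, Z=1, X=0) weight 1/396
  (U=1, Y=2, W=1, Z=1, X=2) weight 1/198
  (U=2, Y=2, W=0, Z=1, X=1) weight 1/576
  (U=2, Y=2, W=1, Z=1, X=1) weight 1/576
  (U=3, Y=2, W=0, Z=1, X=0) weight 1/864
  (U=3, Y=2, W=0, Z=1, X=2) weight 1/432
  … 2 more
Group by U:
  weight(U=1) = 1/66
  weight(U=2) = 1/288
  weight(U=3) = 1/144
Total weight = 1/66 + 1/288 + 1/144 = 9/352
P(U=1 | obs) = 1/66 / 9/352 = 16/27
P(U=2 | obs) = 1/288 / 9/352 = 11/81
P(U=3 | obs) = 1/144 / 9/352 = 22/81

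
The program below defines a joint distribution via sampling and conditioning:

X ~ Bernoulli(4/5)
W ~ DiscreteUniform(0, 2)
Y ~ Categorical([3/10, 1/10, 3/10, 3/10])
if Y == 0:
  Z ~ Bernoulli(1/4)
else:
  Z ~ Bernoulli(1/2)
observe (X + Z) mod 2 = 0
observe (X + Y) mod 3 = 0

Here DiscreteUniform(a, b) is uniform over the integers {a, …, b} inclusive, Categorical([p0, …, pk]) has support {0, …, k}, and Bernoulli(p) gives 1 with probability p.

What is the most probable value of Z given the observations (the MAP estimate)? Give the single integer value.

Enumerate traces; 9 have nonzero weight after conditioning:
  (X=0, W=0, Y=0, Z=0) weight 3/200
  (X=0, W=0, Y=3, Z=0) weight 1/100
  (X=0, W=1, Y=0, Z=0) weight 3/200
  (X=0, W=1, Y=3, Z=0) weight 1/100
  (X=0, W=2, Y=0, Z=0) weight 3/200
  (X=0, W=2, Y=3, Z=0) weight 1/100
  (X=1, W=0, Y=2, Z=1) weight 1/25
  (X=1, W=1, Y=2, Z=1) weight 1/25
  … 1 more
Group by Z:
  weight(Z=0) = 3/40
  weight(Z=1) = 3/25
Total weight = 3/40 + 3/25 = 39/200
P(Z=0 | obs) = 3/40 / 39/200 = 5/13
P(Z=1 | obs) = 3/25 / 39/200 = 8/13
argmax = 1

argmax_v P(Z = v | obs) = 1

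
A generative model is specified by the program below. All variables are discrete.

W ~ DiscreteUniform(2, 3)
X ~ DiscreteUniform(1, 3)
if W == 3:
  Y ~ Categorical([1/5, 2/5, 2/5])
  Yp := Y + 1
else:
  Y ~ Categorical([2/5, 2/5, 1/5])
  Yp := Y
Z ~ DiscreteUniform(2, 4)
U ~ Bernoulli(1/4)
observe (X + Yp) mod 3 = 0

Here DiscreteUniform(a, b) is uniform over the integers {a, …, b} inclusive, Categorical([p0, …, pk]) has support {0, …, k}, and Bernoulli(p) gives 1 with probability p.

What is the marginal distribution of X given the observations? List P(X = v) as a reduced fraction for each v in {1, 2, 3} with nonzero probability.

P(X=1) = 3/10, P(X=2) = 3/10, P(X=3) = 2/5

Enumerate traces; 36 have nonzero weight after conditioning:
  (W=2, X=1, Y=2, Z=2, U=0) weight 1/120
  (W=2, X=1, Y=2, Z=2, U=1) weight 1/360
  (W=2, X=1, Y=2, Z=3, U=0) weight 1/120
  (W=2, X=1, Y=2, Z=3, U=1) weight 1/360
  (W=2, X=1, Y=2, Z=4, U=0) weight 1/120
  (W=2, X=1, Y=2, Z=4, U=1) weight 1/360
  (W=2, X=2, Y=1, Z=2, U=0) weight 1/60
  (W=2, X=2, Y=1, Z=2, U=1) weight 1/180
  (W=2, X=3, Y=0, Z=2, U=0) weight 1/60
  … 27 more
Group by X:
  weight(X=1) = 1/10
  weight(X=2) = 1/10
  weight(X=3) = 2/15
Total weight = 1/10 + 1/10 + 2/15 = 1/3
P(X=1 | obs) = 1/10 / 1/3 = 3/10
P(X=2 | obs) = 1/10 / 1/3 = 3/10
P(X=3 | obs) = 2/15 / 1/3 = 2/5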